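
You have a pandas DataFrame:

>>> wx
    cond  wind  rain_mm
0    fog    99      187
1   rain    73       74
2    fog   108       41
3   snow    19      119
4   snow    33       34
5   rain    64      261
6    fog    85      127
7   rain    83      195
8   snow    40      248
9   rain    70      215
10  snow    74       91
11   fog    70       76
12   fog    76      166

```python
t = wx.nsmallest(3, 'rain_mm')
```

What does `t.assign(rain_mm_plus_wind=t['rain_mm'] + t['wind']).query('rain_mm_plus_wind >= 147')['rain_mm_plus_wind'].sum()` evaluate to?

take 3 rows with smallest rain_mm:
   cond  wind  rain_mm
4  snow    33       34
2   fog   108       41
1  rain    73       74
add column rain_mm_plus_wind = t['rain_mm'] + t['wind']:
   cond  wind  rain_mm  rain_mm_plus_wind
4  snow    33       34                 67
2   fog   108       41                149
1  rain    73       74                147
filter rows where rain_mm_plus_wind >= 147:
   cond  wind  rain_mm  rain_mm_plus_wind
2   fog   108       41                149
1  rain    73       74                147
Finally, sum of column 'rain_mm_plus_wind' = 296.

296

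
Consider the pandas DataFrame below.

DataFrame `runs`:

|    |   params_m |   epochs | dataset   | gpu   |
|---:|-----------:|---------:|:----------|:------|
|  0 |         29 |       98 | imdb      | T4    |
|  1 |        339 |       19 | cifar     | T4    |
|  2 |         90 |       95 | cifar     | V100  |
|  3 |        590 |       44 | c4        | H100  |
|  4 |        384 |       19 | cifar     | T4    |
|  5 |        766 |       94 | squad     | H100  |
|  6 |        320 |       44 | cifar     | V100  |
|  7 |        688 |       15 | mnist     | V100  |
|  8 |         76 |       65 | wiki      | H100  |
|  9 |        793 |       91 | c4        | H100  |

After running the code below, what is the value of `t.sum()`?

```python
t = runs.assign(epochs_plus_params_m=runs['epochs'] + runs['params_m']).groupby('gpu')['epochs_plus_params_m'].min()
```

add column epochs_plus_params_m = runs['epochs'] + runs['params_m']:
   params_m  epochs dataset   gpu  epochs_plus_params_m
0        29      98    imdb    T4                   127
1       339      19   cifar    T4                   358
2        90      95   cifar  V100                   185
3       590      44      c4  H100                   634
4       384      19   cifar    T4                   403
5       766      94   squad  H100                   860
6       320      44   cifar  V100                   364
7       688      15   mnist  V100                   703
8        76      65    wiki  H100                   141
9       793      91      c4  H100                   884
group by gpu, min of epochs_plus_params_m:
gpu
H100    141
T4      127
V100    185
Name: epochs_plus_params_m, dtype: int64
Finally, sum of the resulting series = 453.

453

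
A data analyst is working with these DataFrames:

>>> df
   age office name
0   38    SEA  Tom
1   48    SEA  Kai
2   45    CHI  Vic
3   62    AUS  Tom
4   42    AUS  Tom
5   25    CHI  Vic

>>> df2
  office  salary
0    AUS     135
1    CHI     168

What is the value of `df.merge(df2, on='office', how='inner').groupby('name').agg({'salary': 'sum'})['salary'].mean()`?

merge on 'office' (how='inner') → 4 rows:
   age office name  salary
0   45    CHI  Vic     168
1   62    AUS  Tom     135
2   42    AUS  Tom     135
3   25    CHI  Vic     168
group by name, sum of salary:
      salary
name        
Tom      270
Vic      336
Then the mean of column 'salary': 303.0

303.0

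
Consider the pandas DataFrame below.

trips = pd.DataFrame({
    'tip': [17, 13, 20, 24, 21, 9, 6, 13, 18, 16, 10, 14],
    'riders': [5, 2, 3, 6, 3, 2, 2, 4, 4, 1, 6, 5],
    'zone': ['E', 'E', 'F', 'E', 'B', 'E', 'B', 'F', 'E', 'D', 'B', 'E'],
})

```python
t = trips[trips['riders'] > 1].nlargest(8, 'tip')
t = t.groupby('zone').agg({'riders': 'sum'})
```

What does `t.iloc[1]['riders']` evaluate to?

filter rows where riders > 1:
    tip  riders zone
0    17       5    E
1    13       2    E
2    20       3    F
3    24       6    E
4    21       3    B
5     9       2    E
6     6       2    B
7    13       4    F
8    18       4    E
10   10       6    B
11   14       5    E
take 8 rows with largest tip:
    tip  riders zone
3    24       6    E
4    21       3    B
2    20       3    F
8    18       4    E
0    17       5    E
11   14       5    E
1    13       2    E
7    13       4    F
group by zone, sum of riders:
      riders
zone        
B          3
E         22
F          7

22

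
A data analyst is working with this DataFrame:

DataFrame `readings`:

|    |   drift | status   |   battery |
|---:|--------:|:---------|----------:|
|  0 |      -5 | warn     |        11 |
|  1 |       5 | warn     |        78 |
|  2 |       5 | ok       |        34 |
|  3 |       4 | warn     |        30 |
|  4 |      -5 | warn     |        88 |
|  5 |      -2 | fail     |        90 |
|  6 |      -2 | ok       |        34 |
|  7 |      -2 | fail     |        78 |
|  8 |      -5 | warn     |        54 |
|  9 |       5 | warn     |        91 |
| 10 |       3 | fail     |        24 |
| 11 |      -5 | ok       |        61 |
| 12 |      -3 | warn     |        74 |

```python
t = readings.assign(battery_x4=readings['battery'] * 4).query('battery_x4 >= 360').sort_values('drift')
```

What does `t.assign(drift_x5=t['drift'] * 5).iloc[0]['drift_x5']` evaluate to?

-10

add column battery_x4 = readings['battery'] * 4:
    drift status  battery  battery_x4
0      -5   warn       11          44
1       5   warn       78         312
2       5     ok       34         136
3       4   warn       30         120
4      -5   warn       88         352
5      -2   fail       90         360
6      -2     ok       34         136
7      -2   fail       78         312
8      -5   warn       54         216
9       5   warn       91         364
10      3   fail       24          96
11     -5     ok       61         244
12     -3   warn       74         296
filter rows where battery_x4 >= 360:
   drift status  battery  battery_x4
5     -2   fail       90         360
9      5   warn       91         364
sort by drift:
   drift status  battery  battery_x4
5     -2   fail       90         360
9      5   warn       91         364
add column drift_x5 = t['drift'] * 5:
   drift status  battery  battery_x4  drift_x5
5     -2   fail       90         360       -10
9      5   warn       91         364        25
Finally, value at position 0, column 'drift_x5' = -10.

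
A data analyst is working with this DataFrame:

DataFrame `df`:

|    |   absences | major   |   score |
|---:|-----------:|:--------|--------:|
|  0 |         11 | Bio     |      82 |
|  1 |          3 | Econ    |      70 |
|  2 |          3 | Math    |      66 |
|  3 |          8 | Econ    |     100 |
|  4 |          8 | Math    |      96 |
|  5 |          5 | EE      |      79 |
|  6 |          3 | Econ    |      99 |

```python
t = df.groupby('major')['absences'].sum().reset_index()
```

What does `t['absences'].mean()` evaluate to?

10.25

group by major, sum of absences:
major
Bio     11
EE       5
Econ    14
Math    11
Name: absences, dtype: int64
reset_index():
  major  absences
0   Bio        11
1    EE         5
2  Econ        14
3  Math        11
Then the mean of column 'absences': 10.25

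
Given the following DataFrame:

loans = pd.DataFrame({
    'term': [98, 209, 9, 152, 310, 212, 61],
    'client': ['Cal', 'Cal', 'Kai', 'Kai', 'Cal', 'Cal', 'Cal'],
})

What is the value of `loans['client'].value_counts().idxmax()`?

Cal

value_counts of client:
client
Cal    5
Kai    2
Name: count, dtype: int64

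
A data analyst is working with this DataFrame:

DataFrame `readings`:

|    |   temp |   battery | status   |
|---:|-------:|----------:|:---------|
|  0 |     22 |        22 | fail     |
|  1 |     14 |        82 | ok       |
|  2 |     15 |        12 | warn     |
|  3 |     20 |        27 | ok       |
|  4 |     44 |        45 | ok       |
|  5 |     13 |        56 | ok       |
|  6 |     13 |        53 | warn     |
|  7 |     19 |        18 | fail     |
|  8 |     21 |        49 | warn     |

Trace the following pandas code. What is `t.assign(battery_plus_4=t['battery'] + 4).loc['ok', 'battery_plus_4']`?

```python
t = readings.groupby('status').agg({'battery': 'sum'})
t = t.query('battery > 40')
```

214

group by status, sum of battery:
        battery
status         
fail         40
ok          210
warn        114
filter rows where battery > 40:
        battery
status         
ok          210
warn        114
add column battery_plus_4 = t['battery'] + 4:
        battery  battery_plus_4
status                         
ok          210             214
warn        114             118
Finally, value at row 'ok', column 'battery_plus_4' = 214.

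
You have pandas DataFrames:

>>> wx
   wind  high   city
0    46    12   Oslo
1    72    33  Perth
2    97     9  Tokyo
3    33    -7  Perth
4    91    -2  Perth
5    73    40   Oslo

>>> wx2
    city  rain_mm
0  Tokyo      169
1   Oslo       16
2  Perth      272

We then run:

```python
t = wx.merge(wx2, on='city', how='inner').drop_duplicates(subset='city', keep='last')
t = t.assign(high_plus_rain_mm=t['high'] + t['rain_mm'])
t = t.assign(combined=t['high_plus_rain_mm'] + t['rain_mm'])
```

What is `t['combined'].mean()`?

320.333333333

merge on 'city' (how='inner') → 6 rows:
   wind  high   city  rain_mm
0    46    12   Oslo       16
1    72    33  Perth      272
2    97     9  Tokyo      169
3    33    -7  Perth      272
4    91    -2  Perth      272
5    73    40   Oslo       16
drop duplicate city (keep=last):
   wind  high   city  rain_mm
2    97     9  Tokyo      169
4    91    -2  Perth      272
5    73    40   Oslo       16
add column high_plus_rain_mm = t['high'] + t['rain_mm']:
   wind  high   city  rain_mm  high_plus_rain_mm
2    97     9  Tokyo      169                178
4    91    -2  Perth      272                270
5    73    40   Oslo       16                 56
add column combined = t['high_plus_rain_mm'] + t['rain_mm']:
   wind  high   city  rain_mm  high_plus_rain_mm  combined
2    97     9  Tokyo      169                178       347
4    91    -2  Perth      272                270       542
5    73    40   Oslo       16                 56        72
The mean of column 'combined' is 320.333333333.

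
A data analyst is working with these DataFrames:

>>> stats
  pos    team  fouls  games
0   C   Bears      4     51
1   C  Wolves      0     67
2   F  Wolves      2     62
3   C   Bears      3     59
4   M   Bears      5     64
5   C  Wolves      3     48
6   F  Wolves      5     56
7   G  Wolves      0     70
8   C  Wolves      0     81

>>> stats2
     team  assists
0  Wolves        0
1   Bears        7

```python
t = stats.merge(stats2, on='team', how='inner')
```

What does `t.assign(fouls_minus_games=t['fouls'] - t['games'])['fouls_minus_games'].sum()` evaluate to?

-536

merge on 'team' (how='inner') → 9 rows:
  pos    team  fouls  games  assists
0   C   Bears      4     51        7
1   C  Wolves      0     67        0
2   F  Wolves      2     62        0
3   C   Bears      3     59        7
4   M   Bears      5     64        7
5   C  Wolves      3     48        0
6   F  Wolves      5     56        0
7   G  Wolves      0     70        0
8   C  Wolves      0     81        0
add column fouls_minus_games = t['fouls'] - t['games']:
  pos    team  fouls  games  assists  fouls_minus_games
0   C   Bears      4     51        7                -47
1   C  Wolves      0     67        0                -67
2   F  Wolves      2     62        0                -60
3   C   Bears      3     59        7                -56
4   M   Bears      5     64        7                -59
5   C  Wolves      3     48        0                -45
6   F  Wolves      5     56        0                -51
7   G  Wolves      0     70        0                -70
8   C  Wolves      0     81        0                -81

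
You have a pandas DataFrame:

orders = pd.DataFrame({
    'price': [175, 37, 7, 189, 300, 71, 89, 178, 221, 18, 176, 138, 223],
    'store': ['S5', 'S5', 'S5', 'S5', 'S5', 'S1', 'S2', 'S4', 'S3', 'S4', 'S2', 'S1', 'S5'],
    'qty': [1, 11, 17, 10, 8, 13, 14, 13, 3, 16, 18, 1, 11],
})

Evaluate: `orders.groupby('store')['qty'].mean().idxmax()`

group by store, mean of qty:
store
S1     7.000000
S2    16.000000
S3     3.000000
S4    14.500000
S5     9.666667
Name: qty, dtype: float64
So idxmax() = S2.

S2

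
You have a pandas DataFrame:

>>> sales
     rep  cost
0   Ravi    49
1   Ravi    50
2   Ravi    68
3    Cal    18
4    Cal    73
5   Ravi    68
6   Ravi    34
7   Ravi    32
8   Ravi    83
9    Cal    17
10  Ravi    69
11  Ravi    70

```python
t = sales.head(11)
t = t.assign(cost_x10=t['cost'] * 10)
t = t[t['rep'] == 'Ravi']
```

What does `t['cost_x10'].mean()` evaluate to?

566.25

take first 11 rows:
     rep  cost
0   Ravi    49
1   Ravi    50
2   Ravi    68
3    Cal    18
4    Cal    73
5   Ravi    68
6   Ravi    34
7   Ravi    32
8   Ravi    83
9    Cal    17
10  Ravi    69
add column cost_x10 = t['cost'] * 10:
     rep  cost  cost_x10
0   Ravi    49       490
1   Ravi    50       500
2   Ravi    68       680
3    Cal    18       180
4    Cal    73       730
5   Ravi    68       680
6   Ravi    34       340
7   Ravi    32       320
8   Ravi    83       830
9    Cal    17       170
10  Ravi    69       690
filter rows where rep == 'Ravi':
     rep  cost  cost_x10
0   Ravi    49       490
1   Ravi    50       500
2   Ravi    68       680
5   Ravi    68       680
6   Ravi    34       340
7   Ravi    32       320
8   Ravi    83       830
10  Ravi    69       690
mean of column 'cost_x10' → 566.25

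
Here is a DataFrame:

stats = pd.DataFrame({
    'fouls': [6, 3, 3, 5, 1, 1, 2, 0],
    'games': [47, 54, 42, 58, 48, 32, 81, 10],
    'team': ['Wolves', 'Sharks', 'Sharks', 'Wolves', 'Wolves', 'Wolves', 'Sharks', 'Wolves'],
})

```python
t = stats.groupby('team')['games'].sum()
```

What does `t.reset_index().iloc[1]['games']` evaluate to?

group by team, sum of games:
team
Sharks    177
Wolves    195
Name: games, dtype: int64
reset_index():
     team  games
0  Sharks    177
1  Wolves    195
value at position 1, column 'games' → 195

195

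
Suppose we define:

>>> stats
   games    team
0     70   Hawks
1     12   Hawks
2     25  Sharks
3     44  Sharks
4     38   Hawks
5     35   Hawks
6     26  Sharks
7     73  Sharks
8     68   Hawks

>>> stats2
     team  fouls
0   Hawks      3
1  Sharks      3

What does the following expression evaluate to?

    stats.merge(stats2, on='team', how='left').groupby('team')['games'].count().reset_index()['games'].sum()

merge on 'team' (how='left') → 9 rows:
   games    team  fouls
0     70   Hawks      3
1     12   Hawks      3
2     25  Sharks      3
3     44  Sharks      3
4     38   Hawks      3
5     35   Hawks      3
6     26  Sharks      3
7     73  Sharks      3
8     68   Hawks      3
group by team, count of games:
team
Hawks     5
Sharks    4
Name: games, dtype: int64
reset_index():
     team  games
0   Hawks      5
1  Sharks      4
Hence 9.

9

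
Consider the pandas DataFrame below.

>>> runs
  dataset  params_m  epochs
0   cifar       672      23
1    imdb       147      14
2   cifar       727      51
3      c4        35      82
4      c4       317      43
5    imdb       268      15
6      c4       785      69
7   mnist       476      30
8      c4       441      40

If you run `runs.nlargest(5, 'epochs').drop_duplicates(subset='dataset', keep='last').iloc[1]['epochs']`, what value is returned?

40

take 5 rows with largest epochs:
  dataset  params_m  epochs
3      c4        35      82
6      c4       785      69
2   cifar       727      51
4      c4       317      43
8      c4       441      40
drop duplicate dataset (keep=last):
  dataset  params_m  epochs
2   cifar       727      51
8      c4       441      40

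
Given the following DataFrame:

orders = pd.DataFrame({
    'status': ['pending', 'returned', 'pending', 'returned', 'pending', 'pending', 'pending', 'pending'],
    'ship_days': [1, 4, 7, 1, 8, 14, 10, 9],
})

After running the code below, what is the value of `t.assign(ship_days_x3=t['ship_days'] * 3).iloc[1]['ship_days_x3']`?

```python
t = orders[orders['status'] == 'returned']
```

3

filter rows where status == 'returned':
     status  ship_days
1  returned          4
3  returned          1
add column ship_days_x3 = t['ship_days'] * 3:
     status  ship_days  ship_days_x3
1  returned          4            12
3  returned          1             3
Finally, value at position 1, column 'ship_days_x3' = 3.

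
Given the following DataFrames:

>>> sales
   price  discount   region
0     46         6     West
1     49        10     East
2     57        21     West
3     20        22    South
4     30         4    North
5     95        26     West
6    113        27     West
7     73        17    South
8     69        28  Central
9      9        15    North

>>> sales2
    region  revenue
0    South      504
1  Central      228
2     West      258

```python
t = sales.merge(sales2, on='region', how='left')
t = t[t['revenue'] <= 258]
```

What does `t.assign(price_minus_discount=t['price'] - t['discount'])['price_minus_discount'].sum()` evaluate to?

merge on 'region' (how='left') → 10 rows:
   price  discount   region  revenue
0     46         6     West    258.0
1     49        10     East      NaN
2     57        21     West    258.0
3     20        22    South    504.0
4     30         4    North      NaN
5     95        26     West    258.0
6    113        27     West    258.0
7     73        17    South    504.0
8     69        28  Central    228.0
9      9        15    North      NaN
filter rows where revenue <= 258:
   price  discount   region  revenue
0     46         6     West    258.0
2     57        21     West    258.0
5     95        26     West    258.0
6    113        27     West    258.0
8     69        28  Central    228.0
add column price_minus_discount = t['price'] - t['discount']:
   price  discount   region  revenue  price_minus_discount
0     46         6     West    258.0                    40
2     57        21     West    258.0                    36
5     95        26     West    258.0                    69
6    113        27     West    258.0                    86
8     69        28  Central    228.0                    41
Taking the sum of column 'price_minus_discount' gives 272.

272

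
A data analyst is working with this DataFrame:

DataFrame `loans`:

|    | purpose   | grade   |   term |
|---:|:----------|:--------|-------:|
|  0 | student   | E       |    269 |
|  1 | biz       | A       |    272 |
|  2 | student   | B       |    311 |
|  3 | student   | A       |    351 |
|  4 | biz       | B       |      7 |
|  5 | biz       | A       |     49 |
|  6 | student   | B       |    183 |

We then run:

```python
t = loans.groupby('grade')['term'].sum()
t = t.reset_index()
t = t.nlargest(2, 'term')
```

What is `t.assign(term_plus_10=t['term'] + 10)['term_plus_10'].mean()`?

group by grade, sum of term:
grade
A    672
B    501
E    269
Name: term, dtype: int64
reset_index():
  grade  term
0     A   672
1     B   501
2     E   269
take 2 rows with largest term:
  grade  term
0     A   672
1     B   501
add column term_plus_10 = t['term'] + 10:
  grade  term  term_plus_10
0     A   672           682
1     B   501           511
Finally, mean of column 'term_plus_10' = 596.5.

596.5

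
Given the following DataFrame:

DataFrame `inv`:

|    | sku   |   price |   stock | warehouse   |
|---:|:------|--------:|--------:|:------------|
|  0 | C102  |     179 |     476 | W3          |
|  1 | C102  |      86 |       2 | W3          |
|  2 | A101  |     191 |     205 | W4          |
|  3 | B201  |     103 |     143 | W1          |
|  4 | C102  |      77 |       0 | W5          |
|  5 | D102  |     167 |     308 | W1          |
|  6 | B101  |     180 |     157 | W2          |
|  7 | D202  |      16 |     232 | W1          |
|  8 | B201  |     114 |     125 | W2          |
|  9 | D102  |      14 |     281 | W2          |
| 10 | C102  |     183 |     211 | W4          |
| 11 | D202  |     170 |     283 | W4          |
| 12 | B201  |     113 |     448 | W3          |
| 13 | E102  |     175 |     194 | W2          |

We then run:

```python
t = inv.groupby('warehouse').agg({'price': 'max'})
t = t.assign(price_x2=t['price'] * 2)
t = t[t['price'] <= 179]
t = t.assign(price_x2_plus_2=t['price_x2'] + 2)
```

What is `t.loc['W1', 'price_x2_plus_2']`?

group by warehouse, max of price:
           price
warehouse       
W1           167
W2           180
W3           179
W4           191
W5            77
add column price_x2 = t['price'] * 2:
           price  price_x2
warehouse                 
W1           167       334
W2           180       360
W3           179       358
W4           191       382
W5            77       154
filter rows where price <= 179:
           price  price_x2
warehouse                 
W1           167       334
W3           179       358
W5            77       154
add column price_x2_plus_2 = t['price_x2'] + 2:
           price  price_x2  price_x2_plus_2
warehouse                                  
W1           167       334              336
W3           179       358              360
W5            77       154              156

336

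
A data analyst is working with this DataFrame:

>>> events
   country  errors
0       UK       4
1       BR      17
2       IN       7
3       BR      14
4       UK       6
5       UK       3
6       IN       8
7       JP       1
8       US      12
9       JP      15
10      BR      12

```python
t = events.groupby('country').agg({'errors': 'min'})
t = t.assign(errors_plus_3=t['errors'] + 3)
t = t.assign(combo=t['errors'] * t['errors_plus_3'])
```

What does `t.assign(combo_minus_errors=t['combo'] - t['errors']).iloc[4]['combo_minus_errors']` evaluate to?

group by country, min of errors:
         errors
country        
BR           12
IN            7
JP            1
UK            3
US           12
add column errors_plus_3 = t['errors'] + 3:
         errors  errors_plus_3
country                       
BR           12             15
IN            7             10
JP            1              4
UK            3              6
US           12             15
add column combo = t['errors'] * t['errors_plus_3']:
         errors  errors_plus_3  combo
country                              
BR           12             15    180
IN            7             10     70
JP            1              4      4
UK            3              6     18
US           12             15    180
add column combo_minus_errors = t['combo'] - t['errors']:
         errors  errors_plus_3  combo  combo_minus_errors
country                                                  
BR           12             15    180                 168
IN            7             10     70                  63
JP            1              4      4                   3
UK            3              6     18                  15
US           12             15    180                 168

168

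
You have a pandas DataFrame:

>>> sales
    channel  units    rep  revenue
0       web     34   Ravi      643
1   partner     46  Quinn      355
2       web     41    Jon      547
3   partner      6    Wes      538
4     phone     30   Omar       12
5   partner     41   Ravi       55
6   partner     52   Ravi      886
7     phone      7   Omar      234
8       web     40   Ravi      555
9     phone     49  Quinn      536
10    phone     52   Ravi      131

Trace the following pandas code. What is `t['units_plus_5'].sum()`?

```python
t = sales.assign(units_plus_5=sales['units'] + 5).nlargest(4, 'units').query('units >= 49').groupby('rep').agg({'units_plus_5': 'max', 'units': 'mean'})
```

add column units_plus_5 = sales['units'] + 5:
    channel  units    rep  revenue  units_plus_5
0       web     34   Ravi      643            39
1   partner     46  Quinn      355            51
2       web     41    Jon      547            46
3   partner      6    Wes      538            11
4     phone     30   Omar       12            35
5   partner     41   Ravi       55            46
6   partner     52   Ravi      886            57
7     phone      7   Omar      234            12
8       web     40   Ravi      555            45
9     phone     49  Quinn      536            54
10    phone     52   Ravi      131            57
take 4 rows with largest units:
    channel  units    rep  revenue  units_plus_5
6   partner     52   Ravi      886            57
10    phone     52   Ravi      131            57
9     phone     49  Quinn      536            54
1   partner     46  Quinn      355            51
filter rows where units >= 49:
    channel  units    rep  revenue  units_plus_5
6   partner     52   Ravi      886            57
10    phone     52   Ravi      131            57
9     phone     49  Quinn      536            54
group by rep: max(units_plus_5), mean(units):
       units_plus_5  units
rep                       
Quinn            54   49.0
Ravi             57   52.0

111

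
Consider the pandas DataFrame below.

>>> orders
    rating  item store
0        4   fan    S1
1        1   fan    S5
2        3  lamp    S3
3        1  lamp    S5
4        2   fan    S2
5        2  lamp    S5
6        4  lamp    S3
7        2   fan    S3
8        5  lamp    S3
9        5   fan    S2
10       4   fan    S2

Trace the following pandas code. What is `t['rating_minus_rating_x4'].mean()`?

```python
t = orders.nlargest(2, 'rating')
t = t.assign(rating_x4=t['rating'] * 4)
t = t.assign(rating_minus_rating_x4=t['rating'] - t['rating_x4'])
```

take 2 rows with largest rating:
   rating  item store
8       5  lamp    S3
9       5   fan    S2
add column rating_x4 = t['rating'] * 4:
   rating  item store  rating_x4
8       5  lamp    S3         20
9       5   fan    S2         20
add column rating_minus_rating_x4 = t['rating'] - t['rating_x4']:
   rating  item store  rating_x4  rating_minus_rating_x4
8       5  lamp    S3         20                     -15
9       5   fan    S2         20                     -15
mean of column 'rating_minus_rating_x4' → -15.0

-15.0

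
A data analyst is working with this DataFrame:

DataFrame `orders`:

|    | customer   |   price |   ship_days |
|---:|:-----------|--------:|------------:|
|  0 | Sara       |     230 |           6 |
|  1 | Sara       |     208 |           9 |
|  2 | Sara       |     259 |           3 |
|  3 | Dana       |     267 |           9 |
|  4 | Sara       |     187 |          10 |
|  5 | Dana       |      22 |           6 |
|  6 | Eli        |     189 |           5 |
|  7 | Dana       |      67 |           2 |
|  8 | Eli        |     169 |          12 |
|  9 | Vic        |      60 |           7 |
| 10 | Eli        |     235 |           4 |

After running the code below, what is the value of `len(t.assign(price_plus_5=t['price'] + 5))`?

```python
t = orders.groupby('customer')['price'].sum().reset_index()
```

group by customer, sum of price:
customer
Dana    356
Eli     593
Sara    884
Vic      60
Name: price, dtype: int64
reset_index():
  customer  price
0     Dana    356
1      Eli    593
2     Sara    884
3      Vic     60
add column price_plus_5 = t['price'] + 5:
  customer  price  price_plus_5
0     Dana    356           361
1      Eli    593           598
2     Sara    884           889
3      Vic     60            65
number of rows → 4

4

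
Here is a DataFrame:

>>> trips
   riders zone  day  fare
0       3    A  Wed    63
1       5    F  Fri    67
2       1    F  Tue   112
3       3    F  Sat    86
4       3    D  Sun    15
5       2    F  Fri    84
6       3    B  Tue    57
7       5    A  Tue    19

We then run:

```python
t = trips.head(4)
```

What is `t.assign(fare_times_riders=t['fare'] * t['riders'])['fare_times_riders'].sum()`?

take first 4 rows:
   riders zone  day  fare
0       3    A  Wed    63
1       5    F  Fri    67
2       1    F  Tue   112
3       3    F  Sat    86
add column fare_times_riders = t['fare'] * t['riders']:
   riders zone  day  fare  fare_times_riders
0       3    A  Wed    63                189
1       5    F  Fri    67                335
2       1    F  Tue   112                112
3       3    F  Sat    86                258

894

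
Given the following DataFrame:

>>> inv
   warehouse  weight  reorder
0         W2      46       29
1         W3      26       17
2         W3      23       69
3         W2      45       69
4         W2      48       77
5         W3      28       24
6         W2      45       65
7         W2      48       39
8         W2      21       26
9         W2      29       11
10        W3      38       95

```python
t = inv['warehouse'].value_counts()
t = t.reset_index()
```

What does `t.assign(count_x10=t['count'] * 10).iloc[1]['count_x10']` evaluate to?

40

value_counts of warehouse:
warehouse
W2    7
W3    4
Name: count, dtype: int64
reset_index():
  warehouse  count
0        W2      7
1        W3      4
add column count_x10 = t['count'] * 10:
  warehouse  count  count_x10
0        W2      7         70
1        W3      4         40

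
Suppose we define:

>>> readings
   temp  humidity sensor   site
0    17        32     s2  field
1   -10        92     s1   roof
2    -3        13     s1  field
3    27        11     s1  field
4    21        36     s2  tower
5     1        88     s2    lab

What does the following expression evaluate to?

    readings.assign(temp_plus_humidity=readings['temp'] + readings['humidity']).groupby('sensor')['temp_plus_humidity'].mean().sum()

add column temp_plus_humidity = readings['temp'] + readings['humidity']:
   temp  humidity sensor   site  temp_plus_humidity
0    17        32     s2  field                  49
1   -10        92     s1   roof                  82
2    -3        13     s1  field                  10
3    27        11     s1  field                  38
4    21        36     s2  tower                  57
5     1        88     s2    lab                  89
group by sensor, mean of temp_plus_humidity:
sensor
s1    43.333333
s2    65.000000
Name: temp_plus_humidity, dtype: float64

108.333333333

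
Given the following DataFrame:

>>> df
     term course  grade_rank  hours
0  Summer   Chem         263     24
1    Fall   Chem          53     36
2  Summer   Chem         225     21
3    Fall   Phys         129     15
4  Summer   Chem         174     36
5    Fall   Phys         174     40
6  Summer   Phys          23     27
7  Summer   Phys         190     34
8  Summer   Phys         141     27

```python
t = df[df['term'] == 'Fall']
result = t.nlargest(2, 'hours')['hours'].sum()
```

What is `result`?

76

filter rows where term == 'Fall':
   term course  grade_rank  hours
1  Fall   Chem          53     36
3  Fall   Phys         129     15
5  Fall   Phys         174     40
take 2 rows with largest hours:
   term course  grade_rank  hours
5  Fall   Phys         174     40
1  Fall   Chem          53     36
So sum() = 76.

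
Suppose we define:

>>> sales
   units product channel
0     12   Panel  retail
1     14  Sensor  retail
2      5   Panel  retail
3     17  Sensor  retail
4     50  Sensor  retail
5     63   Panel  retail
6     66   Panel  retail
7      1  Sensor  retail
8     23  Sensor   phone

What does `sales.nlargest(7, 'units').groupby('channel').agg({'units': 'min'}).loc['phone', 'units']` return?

take 7 rows with largest units:
   units product channel
6     66   Panel  retail
5     63   Panel  retail
4     50  Sensor  retail
8     23  Sensor   phone
3     17  Sensor  retail
1     14  Sensor  retail
0     12   Panel  retail
group by channel, min of units:
         units
channel       
phone       23
retail      12

23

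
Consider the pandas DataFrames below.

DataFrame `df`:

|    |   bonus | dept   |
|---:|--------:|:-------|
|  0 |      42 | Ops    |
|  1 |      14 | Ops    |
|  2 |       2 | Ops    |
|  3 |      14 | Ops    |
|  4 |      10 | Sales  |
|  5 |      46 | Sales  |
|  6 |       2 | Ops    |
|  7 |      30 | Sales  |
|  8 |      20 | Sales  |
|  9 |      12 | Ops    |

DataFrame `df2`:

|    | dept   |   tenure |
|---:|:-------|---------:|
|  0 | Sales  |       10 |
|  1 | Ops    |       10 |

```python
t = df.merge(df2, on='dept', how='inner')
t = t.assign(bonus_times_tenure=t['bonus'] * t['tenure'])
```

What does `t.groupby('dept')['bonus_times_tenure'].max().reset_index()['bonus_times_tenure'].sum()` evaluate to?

880

merge on 'dept' (how='inner') → 10 rows:
   bonus   dept  tenure
0     42    Ops      10
1     14    Ops      10
2      2    Ops      10
3     14    Ops      10
4     10  Sales      10
5     46  Sales      10
6      2    Ops      10
7     30  Sales      10
8     20  Sales      10
9     12    Ops      10
add column bonus_times_tenure = t['bonus'] * t['tenure']:
   bonus   dept  tenure  bonus_times_tenure
0     42    Ops      10                 420
1     14    Ops      10                 140
2      2    Ops      10                  20
3     14    Ops      10                 140
4     10  Sales      10                 100
5     46  Sales      10                 460
6      2    Ops      10                  20
7     30  Sales      10                 300
8     20  Sales      10                 200
9     12    Ops      10                 120
group by dept, max of bonus_times_tenure:
dept
Ops      420
Sales    460
Name: bonus_times_tenure, dtype: int64
reset_index():
    dept  bonus_times_tenure
0    Ops                 420
1  Sales                 460
Finally, sum of column 'bonus_times_tenure' = 880.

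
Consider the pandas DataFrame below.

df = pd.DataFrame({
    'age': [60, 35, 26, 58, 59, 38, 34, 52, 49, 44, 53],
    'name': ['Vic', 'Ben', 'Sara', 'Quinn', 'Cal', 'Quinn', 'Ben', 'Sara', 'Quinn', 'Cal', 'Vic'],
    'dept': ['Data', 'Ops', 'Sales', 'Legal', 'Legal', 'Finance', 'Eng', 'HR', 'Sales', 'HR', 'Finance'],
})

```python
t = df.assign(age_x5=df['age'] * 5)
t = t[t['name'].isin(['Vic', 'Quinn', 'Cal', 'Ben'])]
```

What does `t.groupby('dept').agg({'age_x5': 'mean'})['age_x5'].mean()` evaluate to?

232.857142857

add column age_x5 = df['age'] * 5:
    age   name     dept  age_x5
0    60    Vic     Data     300
1    35    Ben      Ops     175
2    26   Sara    Sales     130
3    58  Quinn    Legal     290
4    59    Cal    Legal     295
5    38  Quinn  Finance     190
6    34    Ben      Eng     170
7    52   Sara       HR     260
8    49  Quinn    Sales     245
9    44    Cal       HR     220
10   53    Vic  Finance     265
filter rows where name in ['Vic', 'Quinn', 'Cal', 'Ben']:
    age   name     dept  age_x5
0    60    Vic     Data     300
1    35    Ben      Ops     175
3    58  Quinn    Legal     290
4    59    Cal    Legal     295
5    38  Quinn  Finance     190
6    34    Ben      Eng     170
8    49  Quinn    Sales     245
9    44    Cal       HR     220
10   53    Vic  Finance     265
group by dept, mean of age_x5:
         age_x5
dept           
Data      300.0
Eng       170.0
Finance   227.5
HR        220.0
Legal     292.5
Ops       175.0
Sales     245.0
The mean of column 'age_x5' is 232.857142857.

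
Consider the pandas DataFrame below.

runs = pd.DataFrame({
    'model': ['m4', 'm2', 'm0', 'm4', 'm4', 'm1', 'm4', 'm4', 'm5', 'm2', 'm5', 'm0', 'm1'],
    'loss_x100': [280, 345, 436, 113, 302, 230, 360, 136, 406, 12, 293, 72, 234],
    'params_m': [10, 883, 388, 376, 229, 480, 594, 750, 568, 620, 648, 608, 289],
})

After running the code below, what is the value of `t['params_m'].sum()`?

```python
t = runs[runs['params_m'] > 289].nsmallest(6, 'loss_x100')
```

3482

filter rows where params_m > 289:
   model  loss_x100  params_m
1     m2        345       883
2     m0        436       388
3     m4        113       376
5     m1        230       480
6     m4        360       594
7     m4        136       750
8     m5        406       568
9     m2         12       620
10    m5        293       648
11    m0         72       608
take 6 rows with smallest loss_x100:
   model  loss_x100  params_m
9     m2         12       620
11    m0         72       608
3     m4        113       376
7     m4        136       750
5     m1        230       480
10    m5        293       648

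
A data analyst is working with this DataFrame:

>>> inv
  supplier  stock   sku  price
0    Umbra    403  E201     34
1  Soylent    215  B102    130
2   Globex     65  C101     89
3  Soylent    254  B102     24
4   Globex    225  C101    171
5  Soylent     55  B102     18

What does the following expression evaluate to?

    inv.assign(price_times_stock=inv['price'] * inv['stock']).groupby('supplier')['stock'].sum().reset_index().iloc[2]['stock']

add column price_times_stock = inv['price'] * inv['stock']:
  supplier  stock   sku  price  price_times_stock
0    Umbra    403  E201     34              13702
1  Soylent    215  B102    130              27950
2   Globex     65  C101     89               5785
3  Soylent    254  B102     24               6096
4   Globex    225  C101    171              38475
5  Soylent     55  B102     18                990
group by supplier, sum of stock:
supplier
Globex     290
Soylent    524
Umbra      403
Name: stock, dtype: int64
reset_index():
  supplier  stock
0   Globex    290
1  Soylent    524
2    Umbra    403

403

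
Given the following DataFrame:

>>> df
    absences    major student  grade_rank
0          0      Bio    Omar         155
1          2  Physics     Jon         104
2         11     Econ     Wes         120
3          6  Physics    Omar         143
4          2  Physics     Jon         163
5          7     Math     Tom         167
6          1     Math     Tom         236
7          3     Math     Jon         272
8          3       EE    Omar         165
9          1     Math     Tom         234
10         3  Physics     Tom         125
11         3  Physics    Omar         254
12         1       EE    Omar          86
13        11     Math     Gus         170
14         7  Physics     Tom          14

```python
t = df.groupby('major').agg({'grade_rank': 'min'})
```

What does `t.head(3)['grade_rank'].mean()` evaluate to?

group by major, min of grade_rank:
         grade_rank
major              
Bio             155
EE               86
Econ            120
Math            167
Physics          14
take first 3 rows:
       grade_rank
major            
Bio           155
EE             86
Econ          120
The mean of column 'grade_rank' is 120.333333333.

120.333333333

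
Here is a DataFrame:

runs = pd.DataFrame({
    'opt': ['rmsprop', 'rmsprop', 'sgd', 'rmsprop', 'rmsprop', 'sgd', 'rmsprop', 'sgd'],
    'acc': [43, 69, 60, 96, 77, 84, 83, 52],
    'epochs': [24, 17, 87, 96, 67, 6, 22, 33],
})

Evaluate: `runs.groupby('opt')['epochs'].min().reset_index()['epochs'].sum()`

group by opt, min of epochs:
opt
rmsprop    17
sgd         6
Name: epochs, dtype: int64
reset_index():
       opt  epochs
0  rmsprop      17
1      sgd       6
Reading off the sum of column 'epochs', we get 23.

23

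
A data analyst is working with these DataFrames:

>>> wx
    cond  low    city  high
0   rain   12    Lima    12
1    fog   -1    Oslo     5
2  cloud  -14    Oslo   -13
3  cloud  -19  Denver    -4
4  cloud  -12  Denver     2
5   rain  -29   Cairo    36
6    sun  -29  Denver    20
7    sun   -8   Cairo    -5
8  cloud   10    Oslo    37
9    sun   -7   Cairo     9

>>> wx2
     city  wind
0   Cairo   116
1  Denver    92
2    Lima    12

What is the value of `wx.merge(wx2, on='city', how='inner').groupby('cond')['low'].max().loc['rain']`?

merge on 'city' (how='inner') → 7 rows:
    cond  low    city  high  wind
0   rain   12    Lima    12    12
1  cloud  -19  Denver    -4    92
2  cloud  -12  Denver     2    92
3   rain  -29   Cairo    36   116
4    sun  -29  Denver    20    92
5    sun   -8   Cairo    -5   116
6    sun   -7   Cairo     9   116
group by cond, max of low:
cond
cloud   -12
rain     12
sun      -7
Name: low, dtype: int64

12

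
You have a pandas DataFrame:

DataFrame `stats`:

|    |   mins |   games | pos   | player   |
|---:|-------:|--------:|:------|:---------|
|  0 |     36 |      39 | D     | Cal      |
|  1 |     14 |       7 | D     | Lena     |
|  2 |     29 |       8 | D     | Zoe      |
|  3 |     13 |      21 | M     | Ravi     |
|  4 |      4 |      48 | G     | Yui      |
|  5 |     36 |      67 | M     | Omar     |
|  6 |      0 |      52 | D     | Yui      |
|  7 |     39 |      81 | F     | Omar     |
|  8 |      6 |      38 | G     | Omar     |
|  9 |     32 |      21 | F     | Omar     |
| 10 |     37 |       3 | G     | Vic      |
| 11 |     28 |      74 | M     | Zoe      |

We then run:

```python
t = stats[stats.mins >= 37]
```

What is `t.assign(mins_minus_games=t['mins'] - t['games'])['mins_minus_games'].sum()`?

filter rows where mins >= 37:
    mins  games pos player
7     39     81   F   Omar
10    37      3   G    Vic
add column mins_minus_games = t['mins'] - t['games']:
    mins  games pos player  mins_minus_games
7     39     81   F   Omar               -42
10    37      3   G    Vic                34
Then the sum of column 'mins_minus_games': -8

-8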